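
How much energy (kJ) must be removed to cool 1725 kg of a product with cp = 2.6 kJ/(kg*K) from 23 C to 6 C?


dT = 23 - (6) = 17 K
Q = m * cp * dT = 1725 * 2.6 * 17
Q = 76245 kJ

76245


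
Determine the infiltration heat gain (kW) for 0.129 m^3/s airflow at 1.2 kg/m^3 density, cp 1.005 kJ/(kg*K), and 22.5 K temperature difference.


Q = V_dot * rho * cp * dT
Q = 0.129 * 1.2 * 1.005 * 22.5
Q = 3.5 kW

3.5


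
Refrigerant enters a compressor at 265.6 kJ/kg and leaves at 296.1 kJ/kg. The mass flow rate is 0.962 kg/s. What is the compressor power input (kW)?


dh = 296.1 - 265.6 = 30.5 kJ/kg
W = m_dot * dh = 0.962 * 30.5 = 29.34 kW

29.34


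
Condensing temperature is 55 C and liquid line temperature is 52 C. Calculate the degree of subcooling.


Subcooling = T_cond - T_liquid
Subcooling = 55 - 52
Subcooling = 3 K

3


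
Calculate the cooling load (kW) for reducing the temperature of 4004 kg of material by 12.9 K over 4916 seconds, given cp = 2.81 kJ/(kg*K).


Q = m * cp * dT / t
Q = 4004 * 2.81 * 12.9 / 4916
Q = 29.524 kW

29.524


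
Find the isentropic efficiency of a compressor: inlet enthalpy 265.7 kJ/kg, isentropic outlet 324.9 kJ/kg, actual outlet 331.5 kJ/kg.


dh_ideal = 324.9 - 265.7 = 59.2 kJ/kg
dh_actual = 331.5 - 265.7 = 65.8 kJ/kg
eta_s = dh_ideal / dh_actual = 59.2 / 65.8
eta_s = 0.8997

0.8997


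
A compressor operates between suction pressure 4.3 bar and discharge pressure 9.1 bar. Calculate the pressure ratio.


PR = P_high / P_low
PR = 9.1 / 4.3
PR = 2.116

2.116


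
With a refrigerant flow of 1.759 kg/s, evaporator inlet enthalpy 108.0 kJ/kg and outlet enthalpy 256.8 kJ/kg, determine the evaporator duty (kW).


dh = 256.8 - 108.0 = 148.8 kJ/kg
Q_evap = m_dot * dh = 1.759 * 148.8
Q_evap = 261.74 kW

261.74


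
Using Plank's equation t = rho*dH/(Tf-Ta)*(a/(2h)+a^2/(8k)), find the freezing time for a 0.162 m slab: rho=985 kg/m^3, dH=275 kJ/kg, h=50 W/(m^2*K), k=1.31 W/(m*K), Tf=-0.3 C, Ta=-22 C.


dT = -0.3 - (-22) = 21.7 K
term1 = a/(2h) = 0.162/(2*50) = 0.00162
term2 = a^2/(8k) = 0.162^2/(8*1.31) = 0.002504198473
t = rho*dH*1000/dT * (term1 + term2)
t = 985*275*1000/21.7 * (0.00162 + 0.002504198473)
t = 51481 s

51481


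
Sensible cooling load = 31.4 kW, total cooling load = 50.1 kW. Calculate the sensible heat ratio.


SHR = Q_sensible / Q_total
SHR = 31.4 / 50.1
SHR = 0.627

0.627


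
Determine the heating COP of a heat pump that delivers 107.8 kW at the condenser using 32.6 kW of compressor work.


COP_hp = Q_cond / W
COP_hp = 107.8 / 32.6
COP_hp = 3.307

3.307


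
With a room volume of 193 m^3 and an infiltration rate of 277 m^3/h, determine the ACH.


ACH = flow / volume
ACH = 277 / 193
ACH = 1.435

1.435


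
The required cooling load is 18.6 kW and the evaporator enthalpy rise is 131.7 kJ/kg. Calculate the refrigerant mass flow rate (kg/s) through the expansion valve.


m_dot = Q / dh
m_dot = 18.6 / 131.7
m_dot = 0.1412 kg/s

0.1412


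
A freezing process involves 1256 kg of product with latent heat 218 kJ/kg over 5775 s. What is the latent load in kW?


Q_lat = m * h_fg / t
Q_lat = 1256 * 218 / 5775
Q_lat = 47.41 kW

47.41


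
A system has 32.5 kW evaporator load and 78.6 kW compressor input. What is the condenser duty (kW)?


Q_cond = Q_evap + W
Q_cond = 32.5 + 78.6
Q_cond = 111.1 kW

111.1


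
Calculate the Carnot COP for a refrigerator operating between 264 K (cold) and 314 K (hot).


dT = 314 - 264 = 50 K
COP_carnot = T_cold / dT = 264 / 50
COP_carnot = 5.28

5.28


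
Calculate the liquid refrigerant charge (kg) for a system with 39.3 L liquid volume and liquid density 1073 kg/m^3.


Charge = V * rho / 1000
Charge = 39.3 * 1073 / 1000
Charge = 42.17 kg

42.17


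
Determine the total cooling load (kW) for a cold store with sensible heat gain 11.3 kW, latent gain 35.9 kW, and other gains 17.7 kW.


Q_total = Q_s + Q_l + Q_misc
Q_total = 11.3 + 35.9 + 17.7
Q_total = 64.9 kW

64.9


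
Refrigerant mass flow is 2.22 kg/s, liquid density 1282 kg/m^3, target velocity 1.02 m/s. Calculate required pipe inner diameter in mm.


A = m_dot / (rho * v) = 2.22 / (1282 * 1.02) = 0.001697714967 m^2
d = sqrt(4*A/pi) * 1000
d = 46.5 mm

46.5


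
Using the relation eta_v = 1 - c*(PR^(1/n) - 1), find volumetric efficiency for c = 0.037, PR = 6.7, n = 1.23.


PR^(1/n) = 6.7^(1/1.23) = 4.69467498
eta_v = 1 - 0.037 * (4.69467498 - 1)
eta_v = 0.8633

0.8633


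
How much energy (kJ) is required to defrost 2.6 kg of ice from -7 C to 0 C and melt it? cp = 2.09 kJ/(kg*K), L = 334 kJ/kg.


Sensible heat = cp * dT = 2.09 * 7 = 14.63 kJ/kg
Total per kg = 14.63 + 334 = 348.63 kJ/kg
Q = m * total = 2.6 * 348.63
Q = 906.4 kJ

906.4


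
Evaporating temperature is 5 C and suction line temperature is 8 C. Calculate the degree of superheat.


Superheat = T_suction - T_evap
Superheat = 8 - (5)
Superheat = 3 K

3


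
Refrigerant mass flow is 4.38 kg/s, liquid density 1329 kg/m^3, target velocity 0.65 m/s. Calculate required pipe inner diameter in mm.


A = m_dot / (rho * v) = 4.38 / (1329 * 0.65) = 0.005070324709 m^2
d = sqrt(4*A/pi) * 1000
d = 80.3 mm

80.3


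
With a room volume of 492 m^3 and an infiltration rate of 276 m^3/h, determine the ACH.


ACH = flow / volume
ACH = 276 / 492
ACH = 0.561

0.561


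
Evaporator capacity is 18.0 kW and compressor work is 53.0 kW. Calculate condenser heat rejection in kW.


Q_cond = Q_evap + W
Q_cond = 18.0 + 53.0
Q_cond = 71.0 kW

71.0


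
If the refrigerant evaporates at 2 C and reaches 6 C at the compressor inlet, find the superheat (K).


Superheat = T_suction - T_evap
Superheat = 6 - (2)
Superheat = 4 K

4


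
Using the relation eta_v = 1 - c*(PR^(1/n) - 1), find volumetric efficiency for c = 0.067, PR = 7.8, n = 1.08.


PR^(1/n) = 7.8^(1/1.08) = 6.69905465
eta_v = 1 - 0.067 * (6.69905465 - 1)
eta_v = 0.6182

0.6182


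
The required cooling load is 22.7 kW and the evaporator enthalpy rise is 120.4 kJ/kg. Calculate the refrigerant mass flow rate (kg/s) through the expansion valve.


m_dot = Q / dh
m_dot = 22.7 / 120.4
m_dot = 0.1885 kg/s

0.1885


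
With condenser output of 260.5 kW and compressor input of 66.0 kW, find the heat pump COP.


COP_hp = Q_cond / W
COP_hp = 260.5 / 66.0
COP_hp = 3.947

3.947


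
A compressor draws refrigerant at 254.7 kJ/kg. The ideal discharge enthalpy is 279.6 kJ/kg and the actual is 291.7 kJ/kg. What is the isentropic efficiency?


dh_ideal = 279.6 - 254.7 = 24.9 kJ/kg
dh_actual = 291.7 - 254.7 = 37.0 kJ/kg
eta_s = dh_ideal / dh_actual = 24.9 / 37.0
eta_s = 0.673

0.673


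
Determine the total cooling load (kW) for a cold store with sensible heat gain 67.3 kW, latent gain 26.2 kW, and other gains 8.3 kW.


Q_total = Q_s + Q_l + Q_misc
Q_total = 67.3 + 26.2 + 8.3
Q_total = 101.8 kW

101.8


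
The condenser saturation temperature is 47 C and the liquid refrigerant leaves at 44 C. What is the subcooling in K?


Subcooling = T_cond - T_liquid
Subcooling = 47 - 44
Subcooling = 3 K

3


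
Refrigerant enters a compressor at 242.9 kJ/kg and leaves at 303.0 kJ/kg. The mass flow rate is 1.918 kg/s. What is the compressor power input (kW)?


dh = 303.0 - 242.9 = 60.1 kJ/kg
W = m_dot * dh = 1.918 * 60.1 = 115.27 kW

115.27


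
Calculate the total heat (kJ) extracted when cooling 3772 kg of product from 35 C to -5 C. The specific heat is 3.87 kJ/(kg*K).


dT = 35 - (-5) = 40 K
Q = m * cp * dT = 3772 * 3.87 * 40
Q = 583906 kJ

583906


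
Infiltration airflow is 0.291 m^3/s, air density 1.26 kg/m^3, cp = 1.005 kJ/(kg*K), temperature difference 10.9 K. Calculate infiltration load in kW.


Q = V_dot * rho * cp * dT
Q = 0.291 * 1.26 * 1.005 * 10.9
Q = 4.017 kW

4.017


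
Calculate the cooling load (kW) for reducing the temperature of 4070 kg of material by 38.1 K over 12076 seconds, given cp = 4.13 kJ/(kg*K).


Q = m * cp * dT / t
Q = 4070 * 4.13 * 38.1 / 12076
Q = 53.033 kW

53.033


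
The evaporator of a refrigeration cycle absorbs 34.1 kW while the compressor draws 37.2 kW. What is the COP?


COP = Q_evap / W
COP = 34.1 / 37.2
COP = 0.917

0.917


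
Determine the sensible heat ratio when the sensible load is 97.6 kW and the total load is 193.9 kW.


SHR = Q_sensible / Q_total
SHR = 97.6 / 193.9
SHR = 0.503

0.503


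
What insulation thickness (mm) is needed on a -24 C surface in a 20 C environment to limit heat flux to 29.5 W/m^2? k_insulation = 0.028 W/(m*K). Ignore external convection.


dT = 20 - (-24) = 44 K
thickness = k * dT / q_max * 1000
thickness = 0.028 * 44 / 29.5 * 1000
thickness = 41.8 mm

41.8


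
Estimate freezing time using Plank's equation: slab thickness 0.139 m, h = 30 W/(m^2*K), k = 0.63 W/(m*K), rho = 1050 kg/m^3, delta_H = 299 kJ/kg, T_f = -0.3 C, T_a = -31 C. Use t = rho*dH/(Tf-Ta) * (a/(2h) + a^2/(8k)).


dT = -0.3 - (-31) = 30.7 K
term1 = a/(2h) = 0.139/(2*30) = 0.002316666667
term2 = a^2/(8k) = 0.139^2/(8*0.63) = 0.003833531746
t = rho*dH*1000/dT * (term1 + term2)
t = 1050*299*1000/30.7 * (0.002316666667 + 0.003833531746)
t = 62894 s

62894


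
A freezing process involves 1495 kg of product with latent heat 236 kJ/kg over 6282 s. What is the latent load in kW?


Q_lat = m * h_fg / t
Q_lat = 1495 * 236 / 6282
Q_lat = 56.16 kW

56.16


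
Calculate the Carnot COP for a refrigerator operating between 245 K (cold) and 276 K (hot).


dT = 276 - 245 = 31 K
COP_carnot = T_cold / dT = 245 / 31
COP_carnot = 7.903

7.903


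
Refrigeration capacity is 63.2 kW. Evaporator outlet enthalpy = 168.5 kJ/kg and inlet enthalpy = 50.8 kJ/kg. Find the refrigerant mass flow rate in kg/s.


dh = 168.5 - 50.8 = 117.7 kJ/kg
m_dot = Q / dh = 63.2 / 117.7 = 0.537 kg/s

0.537


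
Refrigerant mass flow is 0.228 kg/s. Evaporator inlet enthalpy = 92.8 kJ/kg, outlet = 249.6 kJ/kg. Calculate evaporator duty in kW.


dh = 249.6 - 92.8 = 156.8 kJ/kg
Q_evap = m_dot * dh = 0.228 * 156.8
Q_evap = 35.75 kW

35.75


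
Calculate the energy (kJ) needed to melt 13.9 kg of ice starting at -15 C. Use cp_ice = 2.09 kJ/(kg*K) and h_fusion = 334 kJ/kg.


Sensible heat = cp * dT = 2.09 * 15 = 31.35 kJ/kg
Total per kg = 31.35 + 334 = 365.35 kJ/kg
Q = m * total = 13.9 * 365.35
Q = 5078.4 kJ

5078.4


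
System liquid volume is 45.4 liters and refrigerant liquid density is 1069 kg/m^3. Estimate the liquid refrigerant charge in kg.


Charge = V * rho / 1000
Charge = 45.4 * 1069 / 1000
Charge = 48.53 kg

48.53


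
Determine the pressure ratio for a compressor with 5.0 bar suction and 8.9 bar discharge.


PR = P_high / P_low
PR = 8.9 / 5.0
PR = 1.78

1.78


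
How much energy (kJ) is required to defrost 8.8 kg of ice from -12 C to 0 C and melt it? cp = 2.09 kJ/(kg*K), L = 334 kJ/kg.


Sensible heat = cp * dT = 2.09 * 12 = 25.08 kJ/kg
Total per kg = 25.08 + 334 = 359.08 kJ/kg
Q = m * total = 8.8 * 359.08
Q = 3159.9 kJ

3159.9


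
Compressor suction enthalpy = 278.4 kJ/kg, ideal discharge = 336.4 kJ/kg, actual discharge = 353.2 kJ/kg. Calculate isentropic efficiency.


dh_ideal = 336.4 - 278.4 = 58.0 kJ/kg
dh_actual = 353.2 - 278.4 = 74.8 kJ/kg
eta_s = dh_ideal / dh_actual = 58.0 / 74.8
eta_s = 0.7754

0.7754


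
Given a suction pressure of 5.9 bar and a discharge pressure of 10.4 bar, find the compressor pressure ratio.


PR = P_high / P_low
PR = 10.4 / 5.9
PR = 1.763

1.763


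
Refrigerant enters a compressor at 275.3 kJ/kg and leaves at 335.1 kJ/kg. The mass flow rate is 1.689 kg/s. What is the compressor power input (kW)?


dh = 335.1 - 275.3 = 59.8 kJ/kg
W = m_dot * dh = 1.689 * 59.8 = 101.0 kW

101.0


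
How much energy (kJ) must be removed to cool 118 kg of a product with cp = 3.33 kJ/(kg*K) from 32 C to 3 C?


dT = 32 - (3) = 29 K
Q = m * cp * dT = 118 * 3.33 * 29
Q = 11395 kJ

11395


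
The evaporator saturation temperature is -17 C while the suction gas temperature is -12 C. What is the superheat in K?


Superheat = T_suction - T_evap
Superheat = -12 - (-17)
Superheat = 5 K

5


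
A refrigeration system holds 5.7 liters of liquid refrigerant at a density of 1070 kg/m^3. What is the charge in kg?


Charge = V * rho / 1000
Charge = 5.7 * 1070 / 1000
Charge = 6.1 kg

6.1


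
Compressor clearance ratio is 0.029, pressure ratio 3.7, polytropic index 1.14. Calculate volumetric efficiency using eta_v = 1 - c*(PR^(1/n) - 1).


PR^(1/n) = 3.7^(1/1.14) = 3.15081254
eta_v = 1 - 0.029 * (3.15081254 - 1)
eta_v = 0.9376

0.9376


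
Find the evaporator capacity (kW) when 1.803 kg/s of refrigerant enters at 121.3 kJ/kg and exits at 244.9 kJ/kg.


dh = 244.9 - 121.3 = 123.6 kJ/kg
Q_evap = m_dot * dh = 1.803 * 123.6
Q_evap = 222.85 kW

222.85


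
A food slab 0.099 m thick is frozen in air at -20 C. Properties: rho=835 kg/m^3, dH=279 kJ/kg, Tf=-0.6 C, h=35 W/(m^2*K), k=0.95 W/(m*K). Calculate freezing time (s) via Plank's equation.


dT = -0.6 - (-20) = 19.4 K
term1 = a/(2h) = 0.099/(2*35) = 0.001414285714
term2 = a^2/(8k) = 0.099^2/(8*0.95) = 0.001289605263
t = rho*dH*1000/dT * (term1 + term2)
t = 835*279*1000/19.4 * (0.001414285714 + 0.001289605263)
t = 32470 s

32470


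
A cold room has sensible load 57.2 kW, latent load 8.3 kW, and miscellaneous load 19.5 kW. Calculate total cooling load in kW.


Q_total = Q_s + Q_l + Q_misc
Q_total = 57.2 + 8.3 + 19.5
Q_total = 85.0 kW

85.0


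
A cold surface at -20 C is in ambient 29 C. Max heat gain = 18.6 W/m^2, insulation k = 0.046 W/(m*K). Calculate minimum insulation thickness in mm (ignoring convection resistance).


dT = 29 - (-20) = 49 K
thickness = k * dT / q_max * 1000
thickness = 0.046 * 49 / 18.6 * 1000
thickness = 121.2 mm

121.2


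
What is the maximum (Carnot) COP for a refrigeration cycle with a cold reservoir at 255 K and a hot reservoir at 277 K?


dT = 277 - 255 = 22 K
COP_carnot = T_cold / dT = 255 / 22
COP_carnot = 11.591

11.591


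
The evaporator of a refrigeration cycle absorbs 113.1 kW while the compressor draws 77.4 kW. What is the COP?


COP = Q_evap / W
COP = 113.1 / 77.4
COP = 1.461

1.461


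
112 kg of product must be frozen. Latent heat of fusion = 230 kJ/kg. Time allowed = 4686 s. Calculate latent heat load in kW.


Q_lat = m * h_fg / t
Q_lat = 112 * 230 / 4686
Q_lat = 5.5 kW

5.5


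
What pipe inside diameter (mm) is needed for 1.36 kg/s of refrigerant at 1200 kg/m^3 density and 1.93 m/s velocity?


A = m_dot / (rho * v) = 1.36 / (1200 * 1.93) = 0.0005872193437 m^2
d = sqrt(4*A/pi) * 1000
d = 27.3 mm

27.3


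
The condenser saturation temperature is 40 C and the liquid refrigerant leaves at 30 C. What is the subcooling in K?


Subcooling = T_cond - T_liquid
Subcooling = 40 - 30
Subcooling = 10 K

10


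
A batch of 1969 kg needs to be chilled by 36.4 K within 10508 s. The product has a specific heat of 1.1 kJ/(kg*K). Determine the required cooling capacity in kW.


Q = m * cp * dT / t
Q = 1969 * 1.1 * 36.4 / 10508
Q = 7.503 kW

7.503


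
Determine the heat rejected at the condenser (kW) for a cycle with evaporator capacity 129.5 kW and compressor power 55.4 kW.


Q_cond = Q_evap + W
Q_cond = 129.5 + 55.4
Q_cond = 184.9 kW

184.9


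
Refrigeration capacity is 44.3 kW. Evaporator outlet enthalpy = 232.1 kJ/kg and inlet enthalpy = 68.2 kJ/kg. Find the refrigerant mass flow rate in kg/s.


dh = 232.1 - 68.2 = 163.9 kJ/kg
m_dot = Q / dh = 44.3 / 163.9 = 0.2703 kg/s

0.2703


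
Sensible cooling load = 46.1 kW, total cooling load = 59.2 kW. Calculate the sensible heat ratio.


SHR = Q_sensible / Q_total
SHR = 46.1 / 59.2
SHR = 0.779

0.779


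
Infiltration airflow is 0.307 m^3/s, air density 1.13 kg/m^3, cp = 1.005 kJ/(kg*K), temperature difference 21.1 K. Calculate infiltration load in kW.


Q = V_dot * rho * cp * dT
Q = 0.307 * 1.13 * 1.005 * 21.1
Q = 7.356 kW

7.356


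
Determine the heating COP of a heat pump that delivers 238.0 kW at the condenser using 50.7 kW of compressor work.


COP_hp = Q_cond / W
COP_hp = 238.0 / 50.7
COP_hp = 4.694

4.694


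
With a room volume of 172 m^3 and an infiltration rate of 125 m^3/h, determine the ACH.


ACH = flow / volume
ACH = 125 / 172
ACH = 0.727

0.727


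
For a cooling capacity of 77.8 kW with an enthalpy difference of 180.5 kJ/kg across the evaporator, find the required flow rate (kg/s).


m_dot = Q / dh
m_dot = 77.8 / 180.5
m_dot = 0.431 kg/s

0.431


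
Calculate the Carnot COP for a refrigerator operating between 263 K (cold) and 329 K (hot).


dT = 329 - 263 = 66 K
COP_carnot = T_cold / dT = 263 / 66
COP_carnot = 3.985

3.985


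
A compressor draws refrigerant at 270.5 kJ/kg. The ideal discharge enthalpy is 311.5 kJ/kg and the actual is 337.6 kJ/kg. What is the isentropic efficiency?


dh_ideal = 311.5 - 270.5 = 41.0 kJ/kg
dh_actual = 337.6 - 270.5 = 67.1 kJ/kg
eta_s = dh_ideal / dh_actual = 41.0 / 67.1
eta_s = 0.611

0.611


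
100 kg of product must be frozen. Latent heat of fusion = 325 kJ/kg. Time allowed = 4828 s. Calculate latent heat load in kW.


Q_lat = m * h_fg / t
Q_lat = 100 * 325 / 4828
Q_lat = 6.73 kW

6.73


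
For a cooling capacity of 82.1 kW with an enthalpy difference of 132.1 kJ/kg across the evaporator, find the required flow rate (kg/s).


m_dot = Q / dh
m_dot = 82.1 / 132.1
m_dot = 0.6215 kg/s

0.6215


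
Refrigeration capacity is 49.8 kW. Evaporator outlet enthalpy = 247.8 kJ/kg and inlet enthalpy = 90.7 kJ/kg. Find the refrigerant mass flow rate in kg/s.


dh = 247.8 - 90.7 = 157.1 kJ/kg
m_dot = Q / dh = 49.8 / 157.1 = 0.317 kg/s

0.317


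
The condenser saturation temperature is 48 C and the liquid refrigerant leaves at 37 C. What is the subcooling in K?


Subcooling = T_cond - T_liquid
Subcooling = 48 - 37
Subcooling = 11 K

11


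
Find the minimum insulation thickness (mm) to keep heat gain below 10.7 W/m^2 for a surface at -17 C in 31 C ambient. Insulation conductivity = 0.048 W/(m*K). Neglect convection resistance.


dT = 31 - (-17) = 48 K
thickness = k * dT / q_max * 1000
thickness = 0.048 * 48 / 10.7 * 1000
thickness = 215.3 mm

215.3


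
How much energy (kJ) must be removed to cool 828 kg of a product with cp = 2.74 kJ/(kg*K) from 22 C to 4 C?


dT = 22 - (4) = 18 K
Q = m * cp * dT = 828 * 2.74 * 18
Q = 40837 kJ

40837


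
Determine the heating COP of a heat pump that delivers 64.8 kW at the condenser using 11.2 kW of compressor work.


COP_hp = Q_cond / W
COP_hp = 64.8 / 11.2
COP_hp = 5.786

5.786


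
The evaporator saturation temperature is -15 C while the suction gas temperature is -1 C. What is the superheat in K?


Superheat = T_suction - T_evap
Superheat = -1 - (-15)
Superheat = 14 K

14


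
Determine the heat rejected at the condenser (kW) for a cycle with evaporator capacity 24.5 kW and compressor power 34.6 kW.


Q_cond = Q_evap + W
Q_cond = 24.5 + 34.6
Q_cond = 59.1 kW

59.1


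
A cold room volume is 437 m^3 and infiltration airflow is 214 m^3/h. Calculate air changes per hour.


ACH = flow / volume
ACH = 214 / 437
ACH = 0.49

0.49


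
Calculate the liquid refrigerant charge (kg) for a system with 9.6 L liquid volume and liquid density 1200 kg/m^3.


Charge = V * rho / 1000
Charge = 9.6 * 1200 / 1000
Charge = 11.52 kg

11.52


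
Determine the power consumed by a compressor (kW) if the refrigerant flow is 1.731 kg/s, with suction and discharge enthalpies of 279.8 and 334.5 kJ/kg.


dh = 334.5 - 279.8 = 54.7 kJ/kg
W = m_dot * dh = 1.731 * 54.7 = 94.69 kW

94.69


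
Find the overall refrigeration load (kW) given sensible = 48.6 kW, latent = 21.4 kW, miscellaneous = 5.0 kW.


Q_total = Q_s + Q_l + Q_misc
Q_total = 48.6 + 21.4 + 5.0
Q_total = 75.0 kW

75.0


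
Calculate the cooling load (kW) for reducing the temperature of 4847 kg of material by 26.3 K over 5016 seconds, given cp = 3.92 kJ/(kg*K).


Q = m * cp * dT / t
Q = 4847 * 3.92 * 26.3 / 5016
Q = 99.622 kW

99.622


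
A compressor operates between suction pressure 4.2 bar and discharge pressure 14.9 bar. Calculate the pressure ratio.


PR = P_high / P_low
PR = 14.9 / 4.2
PR = 3.548

3.548


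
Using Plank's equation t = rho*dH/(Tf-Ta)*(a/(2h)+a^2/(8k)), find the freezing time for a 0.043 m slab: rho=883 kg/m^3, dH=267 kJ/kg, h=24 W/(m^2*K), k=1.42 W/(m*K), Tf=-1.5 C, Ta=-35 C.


dT = -1.5 - (-35) = 33.5 K
term1 = a/(2h) = 0.043/(2*24) = 0.0008958333333
term2 = a^2/(8k) = 0.043^2/(8*1.42) = 0.0001627640845
t = rho*dH*1000/dT * (term1 + term2)
t = 883*267*1000/33.5 * (0.0008958333333 + 0.0001627640845)
t = 7450 s

7450


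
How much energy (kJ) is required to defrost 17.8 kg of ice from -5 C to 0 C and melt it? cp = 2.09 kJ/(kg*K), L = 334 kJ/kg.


Sensible heat = cp * dT = 2.09 * 5 = 10.45 kJ/kg
Total per kg = 10.45 + 334 = 344.45 kJ/kg
Q = m * total = 17.8 * 344.45
Q = 6131.2 kJ

6131.2


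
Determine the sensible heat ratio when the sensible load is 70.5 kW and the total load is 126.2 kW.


SHR = Q_sensible / Q_total
SHR = 70.5 / 126.2
SHR = 0.559

0.559


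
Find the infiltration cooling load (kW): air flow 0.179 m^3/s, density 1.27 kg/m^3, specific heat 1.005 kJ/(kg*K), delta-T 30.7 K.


Q = V_dot * rho * cp * dT
Q = 0.179 * 1.27 * 1.005 * 30.7
Q = 7.014 kW

7.014


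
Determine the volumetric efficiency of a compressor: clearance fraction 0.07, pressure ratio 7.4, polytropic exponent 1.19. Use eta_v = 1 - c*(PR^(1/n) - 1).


PR^(1/n) = 7.4^(1/1.19) = 5.37584605
eta_v = 1 - 0.07 * (5.37584605 - 1)
eta_v = 0.6937

0.6937


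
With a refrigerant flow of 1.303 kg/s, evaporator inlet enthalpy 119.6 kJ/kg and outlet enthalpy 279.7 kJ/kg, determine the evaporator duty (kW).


dh = 279.7 - 119.6 = 160.1 kJ/kg
Q_evap = m_dot * dh = 1.303 * 160.1
Q_evap = 208.61 kW

208.61


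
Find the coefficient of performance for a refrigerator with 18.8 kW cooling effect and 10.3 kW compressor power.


COP = Q_evap / W
COP = 18.8 / 10.3
COP = 1.825

1.825


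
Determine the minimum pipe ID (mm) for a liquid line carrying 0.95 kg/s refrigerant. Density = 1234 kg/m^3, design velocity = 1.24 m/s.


A = m_dot / (rho * v) = 0.95 / (1234 * 1.24) = 0.0006208501072 m^2
d = sqrt(4*A/pi) * 1000
d = 28.1 mm

28.1


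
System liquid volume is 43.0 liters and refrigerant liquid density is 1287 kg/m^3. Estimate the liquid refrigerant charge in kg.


Charge = V * rho / 1000
Charge = 43.0 * 1287 / 1000
Charge = 55.34 kg

55.34


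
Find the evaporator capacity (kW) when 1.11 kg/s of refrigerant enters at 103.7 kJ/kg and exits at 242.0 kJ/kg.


dh = 242.0 - 103.7 = 138.3 kJ/kg
Q_evap = m_dot * dh = 1.11 * 138.3
Q_evap = 153.51 kW

153.51


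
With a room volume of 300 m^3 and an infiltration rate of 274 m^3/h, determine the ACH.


ACH = flow / volume
ACH = 274 / 300
ACH = 0.913

0.913


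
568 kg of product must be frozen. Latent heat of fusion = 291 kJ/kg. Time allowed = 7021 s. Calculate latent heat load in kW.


Q_lat = m * h_fg / t
Q_lat = 568 * 291 / 7021
Q_lat = 23.54 kW

23.54


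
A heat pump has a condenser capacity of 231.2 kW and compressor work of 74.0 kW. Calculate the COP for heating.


COP_hp = Q_cond / W
COP_hp = 231.2 / 74.0
COP_hp = 3.124

3.124


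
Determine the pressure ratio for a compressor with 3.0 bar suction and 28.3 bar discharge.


PR = P_high / P_low
PR = 28.3 / 3.0
PR = 9.433

9.433


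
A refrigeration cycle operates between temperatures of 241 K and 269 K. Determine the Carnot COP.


dT = 269 - 241 = 28 K
COP_carnot = T_cold / dT = 241 / 28
COP_carnot = 8.607

8.607


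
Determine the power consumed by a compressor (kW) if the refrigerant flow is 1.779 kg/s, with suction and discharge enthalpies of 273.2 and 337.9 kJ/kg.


dh = 337.9 - 273.2 = 64.7 kJ/kg
W = m_dot * dh = 1.779 * 64.7 = 115.1 kW

115.1


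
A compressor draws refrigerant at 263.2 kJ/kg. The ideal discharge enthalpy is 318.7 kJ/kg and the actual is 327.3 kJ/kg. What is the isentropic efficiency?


dh_ideal = 318.7 - 263.2 = 55.5 kJ/kg
dh_actual = 327.3 - 263.2 = 64.1 kJ/kg
eta_s = dh_ideal / dh_actual = 55.5 / 64.1
eta_s = 0.8658

0.8658


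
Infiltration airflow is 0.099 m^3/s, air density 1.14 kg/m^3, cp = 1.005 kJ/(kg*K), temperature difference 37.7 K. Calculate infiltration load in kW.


Q = V_dot * rho * cp * dT
Q = 0.099 * 1.14 * 1.005 * 37.7
Q = 4.276 kW

4.276


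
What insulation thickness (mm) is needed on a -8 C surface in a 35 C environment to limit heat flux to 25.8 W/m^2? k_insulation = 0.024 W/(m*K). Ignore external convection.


dT = 35 - (-8) = 43 K
thickness = k * dT / q_max * 1000
thickness = 0.024 * 43 / 25.8 * 1000
thickness = 40.0 mm

40.0


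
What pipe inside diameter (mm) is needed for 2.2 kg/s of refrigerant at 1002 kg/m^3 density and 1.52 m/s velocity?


A = m_dot / (rho * v) = 2.2 / (1002 * 1.52) = 0.001444479462 m^2
d = sqrt(4*A/pi) * 1000
d = 42.9 mm

42.9


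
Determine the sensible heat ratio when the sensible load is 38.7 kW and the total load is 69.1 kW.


SHR = Q_sensible / Q_total
SHR = 38.7 / 69.1
SHR = 0.56

0.56


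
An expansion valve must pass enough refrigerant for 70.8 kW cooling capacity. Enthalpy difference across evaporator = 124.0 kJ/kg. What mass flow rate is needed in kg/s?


m_dot = Q / dh
m_dot = 70.8 / 124.0
m_dot = 0.571 kg/s

0.571


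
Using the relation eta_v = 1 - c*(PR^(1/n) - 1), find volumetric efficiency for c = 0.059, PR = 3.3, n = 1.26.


PR^(1/n) = 3.3^(1/1.26) = 2.57940181
eta_v = 1 - 0.059 * (2.57940181 - 1)
eta_v = 0.9068

0.9068


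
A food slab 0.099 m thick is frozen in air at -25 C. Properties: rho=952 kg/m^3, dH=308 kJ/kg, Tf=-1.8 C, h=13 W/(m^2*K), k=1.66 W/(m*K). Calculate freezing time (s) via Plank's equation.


dT = -1.8 - (-25) = 23.2 K
term1 = a/(2h) = 0.099/(2*13) = 0.003807692308
term2 = a^2/(8k) = 0.099^2/(8*1.66) = 0.0007380271084
t = rho*dH*1000/dT * (term1 + term2)
t = 952*308*1000/23.2 * (0.003807692308 + 0.0007380271084)
t = 57452 s

57452


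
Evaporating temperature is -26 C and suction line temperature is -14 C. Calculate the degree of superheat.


Superheat = T_suction - T_evap
Superheat = -14 - (-26)
Superheat = 12 K

12


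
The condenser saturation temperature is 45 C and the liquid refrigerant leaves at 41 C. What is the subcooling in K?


Subcooling = T_cond - T_liquid
Subcooling = 45 - 41
Subcooling = 4 K

4


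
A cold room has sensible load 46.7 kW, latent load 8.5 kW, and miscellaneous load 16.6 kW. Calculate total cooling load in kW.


Q_total = Q_s + Q_l + Q_misc
Q_total = 46.7 + 8.5 + 16.6
Q_total = 71.8 kW

71.8


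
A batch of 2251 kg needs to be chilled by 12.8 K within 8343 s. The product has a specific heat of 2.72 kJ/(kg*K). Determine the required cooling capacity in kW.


Q = m * cp * dT / t
Q = 2251 * 2.72 * 12.8 / 8343
Q = 9.394 kW

9.394


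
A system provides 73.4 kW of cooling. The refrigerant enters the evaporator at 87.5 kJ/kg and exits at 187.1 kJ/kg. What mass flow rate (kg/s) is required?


dh = 187.1 - 87.5 = 99.6 kJ/kg
m_dot = Q / dh = 73.4 / 99.6 = 0.7369 kg/s

0.7369


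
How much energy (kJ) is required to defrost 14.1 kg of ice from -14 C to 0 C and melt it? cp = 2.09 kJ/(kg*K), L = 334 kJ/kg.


Sensible heat = cp * dT = 2.09 * 14 = 29.26 kJ/kg
Total per kg = 29.26 + 334 = 363.26 kJ/kg
Q = m * total = 14.1 * 363.26
Q = 5122.0 kJ

5122.0


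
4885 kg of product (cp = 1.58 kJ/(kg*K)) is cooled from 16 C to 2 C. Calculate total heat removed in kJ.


dT = 16 - (2) = 14 K
Q = m * cp * dT = 4885 * 1.58 * 14
Q = 108056 kJ

108056


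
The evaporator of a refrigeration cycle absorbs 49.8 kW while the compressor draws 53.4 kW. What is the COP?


COP = Q_evap / W
COP = 49.8 / 53.4
COP = 0.933

0.933


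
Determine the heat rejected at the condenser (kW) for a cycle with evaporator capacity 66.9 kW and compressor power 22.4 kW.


Q_cond = Q_evap + W
Q_cond = 66.9 + 22.4
Q_cond = 89.3 kW

89.3


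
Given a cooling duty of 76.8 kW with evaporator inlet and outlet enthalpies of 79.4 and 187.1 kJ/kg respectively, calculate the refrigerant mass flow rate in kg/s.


dh = 187.1 - 79.4 = 107.7 kJ/kg
m_dot = Q / dh = 76.8 / 107.7 = 0.7131 kg/s

0.7131


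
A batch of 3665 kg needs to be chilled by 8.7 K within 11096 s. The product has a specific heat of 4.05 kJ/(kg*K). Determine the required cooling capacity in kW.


Q = m * cp * dT / t
Q = 3665 * 4.05 * 8.7 / 11096
Q = 11.638 kW

11.638


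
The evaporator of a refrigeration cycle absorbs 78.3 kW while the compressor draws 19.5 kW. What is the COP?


COP = Q_evap / W
COP = 78.3 / 19.5
COP = 4.015

4.015


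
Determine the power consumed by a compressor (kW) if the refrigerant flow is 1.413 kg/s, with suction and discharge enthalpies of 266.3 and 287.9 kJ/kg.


dh = 287.9 - 266.3 = 21.6 kJ/kg
W = m_dot * dh = 1.413 * 21.6 = 30.52 kW

30.52


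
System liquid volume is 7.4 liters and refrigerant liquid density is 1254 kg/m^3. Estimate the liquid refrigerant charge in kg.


Charge = V * rho / 1000
Charge = 7.4 * 1254 / 1000
Charge = 9.28 kg

9.28


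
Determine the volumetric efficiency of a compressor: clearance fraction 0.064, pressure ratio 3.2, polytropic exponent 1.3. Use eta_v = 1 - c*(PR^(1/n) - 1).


PR^(1/n) = 3.2^(1/1.3) = 2.4466785
eta_v = 1 - 0.064 * (2.4466785 - 1)
eta_v = 0.9074

0.9074


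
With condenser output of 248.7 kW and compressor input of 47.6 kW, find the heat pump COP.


COP_hp = Q_cond / W
COP_hp = 248.7 / 47.6
COP_hp = 5.225

5.225


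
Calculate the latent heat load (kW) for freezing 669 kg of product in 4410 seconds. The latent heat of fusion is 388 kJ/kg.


Q_lat = m * h_fg / t
Q_lat = 669 * 388 / 4410
Q_lat = 58.86 kW

58.86


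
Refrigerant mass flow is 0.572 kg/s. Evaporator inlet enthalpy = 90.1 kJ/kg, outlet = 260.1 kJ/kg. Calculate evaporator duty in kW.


dh = 260.1 - 90.1 = 170.0 kJ/kg
Q_evap = m_dot * dh = 0.572 * 170.0
Q_evap = 97.24 kW

97.24


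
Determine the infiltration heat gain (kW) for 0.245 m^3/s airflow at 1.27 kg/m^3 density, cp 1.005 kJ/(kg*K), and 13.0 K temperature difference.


Q = V_dot * rho * cp * dT
Q = 0.245 * 1.27 * 1.005 * 13.0
Q = 4.065 kW

4.065


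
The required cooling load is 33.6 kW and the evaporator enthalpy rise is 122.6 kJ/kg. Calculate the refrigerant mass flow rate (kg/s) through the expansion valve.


m_dot = Q / dh
m_dot = 33.6 / 122.6
m_dot = 0.2741 kg/s

0.2741


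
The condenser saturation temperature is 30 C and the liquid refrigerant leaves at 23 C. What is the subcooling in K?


Subcooling = T_cond - T_liquid
Subcooling = 30 - 23
Subcooling = 7 K

7


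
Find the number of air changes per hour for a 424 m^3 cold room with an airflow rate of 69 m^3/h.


ACH = flow / volume
ACH = 69 / 424
ACH = 0.163

0.163


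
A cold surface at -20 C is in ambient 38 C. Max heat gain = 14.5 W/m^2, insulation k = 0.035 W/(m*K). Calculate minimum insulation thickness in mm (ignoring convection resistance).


dT = 38 - (-20) = 58 K
thickness = k * dT / q_max * 1000
thickness = 0.035 * 58 / 14.5 * 1000
thickness = 140.0 mm

140.0


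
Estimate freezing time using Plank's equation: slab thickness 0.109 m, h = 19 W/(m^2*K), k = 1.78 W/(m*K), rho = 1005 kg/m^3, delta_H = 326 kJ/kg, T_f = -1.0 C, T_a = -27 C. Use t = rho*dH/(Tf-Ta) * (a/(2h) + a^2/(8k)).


dT = -1.0 - (-27) = 26.0 K
term1 = a/(2h) = 0.109/(2*19) = 0.002868421053
term2 = a^2/(8k) = 0.109^2/(8*1.78) = 0.0008343398876
t = rho*dH*1000/dT * (term1 + term2)
t = 1005*326*1000/26.0 * (0.002868421053 + 0.0008343398876)
t = 46659 s

46659


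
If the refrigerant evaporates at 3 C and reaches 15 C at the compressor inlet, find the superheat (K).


Superheat = T_suction - T_evap
Superheat = 15 - (3)
Superheat = 12 K

12


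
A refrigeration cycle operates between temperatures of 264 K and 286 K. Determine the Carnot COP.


dT = 286 - 264 = 22 K
COP_carnot = T_cold / dT = 264 / 22
COP_carnot = 12.0

12.0


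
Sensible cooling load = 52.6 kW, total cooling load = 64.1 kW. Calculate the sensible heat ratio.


SHR = Q_sensible / Q_total
SHR = 52.6 / 64.1
SHR = 0.821

0.821


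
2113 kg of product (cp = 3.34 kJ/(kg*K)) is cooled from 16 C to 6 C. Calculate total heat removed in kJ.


dT = 16 - (6) = 10 K
Q = m * cp * dT = 2113 * 3.34 * 10
Q = 70574 kJ

70574


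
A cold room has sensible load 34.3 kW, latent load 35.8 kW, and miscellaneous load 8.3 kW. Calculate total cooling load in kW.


Q_total = Q_s + Q_l + Q_misc
Q_total = 34.3 + 35.8 + 8.3
Q_total = 78.4 kW

78.4


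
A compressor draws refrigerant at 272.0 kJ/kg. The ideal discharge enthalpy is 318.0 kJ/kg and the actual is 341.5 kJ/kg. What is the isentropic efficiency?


dh_ideal = 318.0 - 272.0 = 46.0 kJ/kg
dh_actual = 341.5 - 272.0 = 69.5 kJ/kg
eta_s = dh_ideal / dh_actual = 46.0 / 69.5
eta_s = 0.6619

0.6619


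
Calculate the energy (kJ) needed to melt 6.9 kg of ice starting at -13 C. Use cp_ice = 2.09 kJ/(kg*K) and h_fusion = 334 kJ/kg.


Sensible heat = cp * dT = 2.09 * 13 = 27.17 kJ/kg
Total per kg = 27.17 + 334 = 361.17 kJ/kg
Q = m * total = 6.9 * 361.17
Q = 2492.1 kJ

2492.1


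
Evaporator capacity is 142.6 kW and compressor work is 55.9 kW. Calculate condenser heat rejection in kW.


Q_cond = Q_evap + W
Q_cond = 142.6 + 55.9
Q_cond = 198.5 kW

198.5


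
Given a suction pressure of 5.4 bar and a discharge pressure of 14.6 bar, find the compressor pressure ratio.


PR = P_high / P_low
PR = 14.6 / 5.4
PR = 2.704

2.704


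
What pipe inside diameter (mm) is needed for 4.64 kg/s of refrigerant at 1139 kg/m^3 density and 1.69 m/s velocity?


A = m_dot / (rho * v) = 4.64 / (1139 * 1.69) = 0.002410502309 m^2
d = sqrt(4*A/pi) * 1000
d = 55.4 mm

55.4


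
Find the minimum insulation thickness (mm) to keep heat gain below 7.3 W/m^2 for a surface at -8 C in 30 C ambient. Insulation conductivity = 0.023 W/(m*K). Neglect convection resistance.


dT = 30 - (-8) = 38 K
thickness = k * dT / q_max * 1000
thickness = 0.023 * 38 / 7.3 * 1000
thickness = 119.7 mm

119.7


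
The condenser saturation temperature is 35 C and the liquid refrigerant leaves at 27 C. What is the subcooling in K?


Subcooling = T_cond - T_liquid
Subcooling = 35 - 27
Subcooling = 8 K

8


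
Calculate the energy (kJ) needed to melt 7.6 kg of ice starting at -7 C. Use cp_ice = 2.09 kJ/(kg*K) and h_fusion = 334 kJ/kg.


Sensible heat = cp * dT = 2.09 * 7 = 14.63 kJ/kg
Total per kg = 14.63 + 334 = 348.63 kJ/kg
Q = m * total = 7.6 * 348.63
Q = 2649.6 kJ

2649.6


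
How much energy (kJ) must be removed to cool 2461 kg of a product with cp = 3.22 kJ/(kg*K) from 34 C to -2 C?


dT = 34 - (-2) = 36 K
Q = m * cp * dT = 2461 * 3.22 * 36
Q = 285279 kJ

285279


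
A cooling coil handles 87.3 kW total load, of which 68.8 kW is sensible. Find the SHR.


SHR = Q_sensible / Q_total
SHR = 68.8 / 87.3
SHR = 0.788

0.788


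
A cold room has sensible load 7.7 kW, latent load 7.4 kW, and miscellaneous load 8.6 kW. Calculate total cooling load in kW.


Q_total = Q_s + Q_l + Q_misc
Q_total = 7.7 + 7.4 + 8.6
Q_total = 23.7 kW

23.7


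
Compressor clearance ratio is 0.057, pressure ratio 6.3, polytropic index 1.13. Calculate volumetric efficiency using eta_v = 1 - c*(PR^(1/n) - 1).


PR^(1/n) = 6.3^(1/1.13) = 5.09777916
eta_v = 1 - 0.057 * (5.09777916 - 1)
eta_v = 0.7664

0.7664


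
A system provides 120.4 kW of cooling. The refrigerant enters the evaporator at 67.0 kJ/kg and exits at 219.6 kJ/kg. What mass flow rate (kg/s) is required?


dh = 219.6 - 67.0 = 152.6 kJ/kg
m_dot = Q / dh = 120.4 / 152.6 = 0.789 kg/s

0.789


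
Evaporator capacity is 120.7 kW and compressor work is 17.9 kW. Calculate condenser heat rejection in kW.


Q_cond = Q_evap + W
Q_cond = 120.7 + 17.9
Q_cond = 138.6 kW

138.6


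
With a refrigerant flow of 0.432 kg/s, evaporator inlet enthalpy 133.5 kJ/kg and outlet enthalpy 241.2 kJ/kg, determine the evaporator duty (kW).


dh = 241.2 - 133.5 = 107.7 kJ/kg
Q_evap = m_dot * dh = 0.432 * 107.7
Q_evap = 46.53 kW

46.53


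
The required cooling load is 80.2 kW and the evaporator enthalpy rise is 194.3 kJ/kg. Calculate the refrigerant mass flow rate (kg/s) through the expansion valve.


m_dot = Q / dh
m_dot = 80.2 / 194.3
m_dot = 0.4128 kg/s

0.4128


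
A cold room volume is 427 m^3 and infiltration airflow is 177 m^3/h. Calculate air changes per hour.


ACH = flow / volume
ACH = 177 / 427
ACH = 0.415

0.415


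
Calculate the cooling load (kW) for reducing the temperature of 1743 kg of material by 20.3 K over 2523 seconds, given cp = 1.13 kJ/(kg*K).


Q = m * cp * dT / t
Q = 1743 * 1.13 * 20.3 / 2523
Q = 15.847 kW

15.847


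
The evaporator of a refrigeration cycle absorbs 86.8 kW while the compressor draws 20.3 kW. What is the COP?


COP = Q_evap / W
COP = 86.8 / 20.3
COP = 4.276

4.276


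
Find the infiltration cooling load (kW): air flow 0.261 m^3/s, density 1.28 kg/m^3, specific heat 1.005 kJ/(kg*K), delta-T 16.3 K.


Q = V_dot * rho * cp * dT
Q = 0.261 * 1.28 * 1.005 * 16.3
Q = 5.473 kW

5.473


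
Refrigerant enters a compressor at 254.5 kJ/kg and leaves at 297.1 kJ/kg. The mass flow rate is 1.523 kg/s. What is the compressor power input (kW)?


dh = 297.1 - 254.5 = 42.6 kJ/kg
W = m_dot * dh = 1.523 * 42.6 = 64.88 kW

64.88


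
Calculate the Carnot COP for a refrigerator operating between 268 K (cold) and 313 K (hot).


dT = 313 - 268 = 45 K
COP_carnot = T_cold / dT = 268 / 45
COP_carnot = 5.956

5.956


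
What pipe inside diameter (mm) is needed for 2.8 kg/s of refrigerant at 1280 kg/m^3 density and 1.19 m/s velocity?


A = m_dot / (rho * v) = 2.8 / (1280 * 1.19) = 0.001838235294 m^2
d = sqrt(4*A/pi) * 1000
d = 48.4 mm

48.4


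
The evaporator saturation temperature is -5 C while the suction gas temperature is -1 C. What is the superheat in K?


Superheat = T_suction - T_evap
Superheat = -1 - (-5)
Superheat = 4 K

4


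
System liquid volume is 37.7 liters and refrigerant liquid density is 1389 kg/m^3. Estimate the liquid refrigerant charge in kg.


Charge = V * rho / 1000
Charge = 37.7 * 1389 / 1000
Charge = 52.37 kg

52.37


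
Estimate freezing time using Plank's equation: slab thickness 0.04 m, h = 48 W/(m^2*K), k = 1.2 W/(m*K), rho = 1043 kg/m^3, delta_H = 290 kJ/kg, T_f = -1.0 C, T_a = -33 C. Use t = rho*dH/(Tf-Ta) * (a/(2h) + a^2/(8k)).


dT = -1.0 - (-33) = 32.0 K
term1 = a/(2h) = 0.04/(2*48) = 0.0004166666667
term2 = a^2/(8k) = 0.04^2/(8*1.2) = 0.0001666666667
t = rho*dH*1000/dT * (term1 + term2)
t = 1043*290*1000/32.0 * (0.0004166666667 + 0.0001666666667)
t = 5514 s

5514


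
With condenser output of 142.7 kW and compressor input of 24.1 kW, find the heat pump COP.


COP_hp = Q_cond / W
COP_hp = 142.7 / 24.1
COP_hp = 5.921

5.921


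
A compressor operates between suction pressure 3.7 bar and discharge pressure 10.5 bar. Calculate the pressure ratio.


PR = P_high / P_low
PR = 10.5 / 3.7
PR = 2.838

2.838


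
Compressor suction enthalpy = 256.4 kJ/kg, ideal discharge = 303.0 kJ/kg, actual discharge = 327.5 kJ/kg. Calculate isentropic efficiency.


dh_ideal = 303.0 - 256.4 = 46.6 kJ/kg
dh_actual = 327.5 - 256.4 = 71.1 kJ/kg
eta_s = dh_ideal / dh_actual = 46.6 / 71.1
eta_s = 0.6554

0.6554


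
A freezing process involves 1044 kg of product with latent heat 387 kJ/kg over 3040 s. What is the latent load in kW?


Q_lat = m * h_fg / t
Q_lat = 1044 * 387 / 3040
Q_lat = 132.9 kW

132.9


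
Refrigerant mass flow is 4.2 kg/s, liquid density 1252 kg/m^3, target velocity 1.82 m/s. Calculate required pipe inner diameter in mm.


A = m_dot / (rho * v) = 4.2 / (1252 * 1.82) = 0.001843204719 m^2
d = sqrt(4*A/pi) * 1000
d = 48.4 mm

48.4
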